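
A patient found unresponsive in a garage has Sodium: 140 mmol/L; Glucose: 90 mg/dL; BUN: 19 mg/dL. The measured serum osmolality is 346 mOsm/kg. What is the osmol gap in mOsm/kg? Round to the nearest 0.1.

54.2 mOsm/kg

Calculated osmolality = 2·Na + glucose/18 + BUN/2.8
= 2·140 + 90/18 + 19/2.8
= 280 + 5 + 6.79
= 291.79 mOsm/kg ≈ 291.8 mOsm/kg
Osmolar gap = measured − calculated = 346 − 291.8 = 54.2 mOsm/kg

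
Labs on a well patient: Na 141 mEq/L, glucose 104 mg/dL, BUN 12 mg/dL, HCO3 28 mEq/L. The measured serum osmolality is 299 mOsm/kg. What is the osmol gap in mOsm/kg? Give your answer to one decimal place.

6.9 mOsm/kg

Calculated osmolality = 2·Na + glucose/18 + BUN/2.8
= 2·141 + 104/18 + 12/2.8
= 282 + 5.78 + 4.29
= 292.07 mOsm/kg ≈ 292.1 mOsm/kg
Osmolar gap = measured − calculated = 299 − 292.1 = 6.9 mOsm/kg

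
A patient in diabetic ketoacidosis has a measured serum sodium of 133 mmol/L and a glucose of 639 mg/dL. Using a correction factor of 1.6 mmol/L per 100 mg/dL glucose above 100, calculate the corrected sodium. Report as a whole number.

142 mmol/L

Corrected Na = measured Na + 1.6 · (glucose − 100)/100
= 133 + 1.6 · (639 − 100)/100
= 133 + 8.6
= 141.6 mmol/L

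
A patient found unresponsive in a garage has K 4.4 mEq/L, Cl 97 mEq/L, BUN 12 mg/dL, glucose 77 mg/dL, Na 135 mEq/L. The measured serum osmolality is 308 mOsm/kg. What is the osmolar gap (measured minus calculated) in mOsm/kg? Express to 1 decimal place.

Calculated osmolality = 2·Na + glucose/18 + BUN/2.8
= 2·135 + 77/18 + 12/2.8
= 270 + 4.28 + 4.29
= 278.57 mOsm/kg ≈ 278.6 mOsm/kg
Osmolar gap = measured − calculated = 308 − 278.6 = 29.4 mOsm/kg

29.4 mOsm/kg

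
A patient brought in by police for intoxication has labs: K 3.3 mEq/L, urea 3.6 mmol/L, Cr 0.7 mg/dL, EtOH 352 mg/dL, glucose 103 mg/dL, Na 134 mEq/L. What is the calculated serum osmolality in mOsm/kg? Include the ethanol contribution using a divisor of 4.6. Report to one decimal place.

353.8 mOsm/kg

Calculated osmolality = 2·Na + glucose/18 + urea + ethanol/4.6
= 2·134 + 103/18 + 3.6 + 352/4.6
= 268 + 5.72 + 3.60 + 76.52
= 353.84 mOsm/kg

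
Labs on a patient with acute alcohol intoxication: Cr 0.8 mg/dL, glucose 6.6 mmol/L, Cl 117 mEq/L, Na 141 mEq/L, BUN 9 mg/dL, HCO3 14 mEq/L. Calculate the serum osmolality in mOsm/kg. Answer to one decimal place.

Calculated osmolality = 2·Na + glucose + BUN/2.8
= 2·141 + 6.6 + 9/2.8
= 282 + 6.60 + 3.21
= 291.81 mOsm/kg

291.8 mOsm/kg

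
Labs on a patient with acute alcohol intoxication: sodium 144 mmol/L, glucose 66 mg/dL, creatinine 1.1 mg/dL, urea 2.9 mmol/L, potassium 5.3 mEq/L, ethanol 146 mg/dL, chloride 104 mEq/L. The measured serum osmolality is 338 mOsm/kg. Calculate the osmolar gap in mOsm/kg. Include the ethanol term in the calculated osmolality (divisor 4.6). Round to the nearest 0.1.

Calculated osmolality = 2·Na + glucose/18 + urea + ethanol/4.6
= 2·144 + 66/18 + 2.9 + 146/4.6
= 288 + 3.67 + 2.90 + 31.74
= 326.31 mOsm/kg ≈ 326.3 mOsm/kg
Osmolar gap = measured − calculated = 338 − 326.3 = 11.7 mOsm/kg

11.7 mOsm/kg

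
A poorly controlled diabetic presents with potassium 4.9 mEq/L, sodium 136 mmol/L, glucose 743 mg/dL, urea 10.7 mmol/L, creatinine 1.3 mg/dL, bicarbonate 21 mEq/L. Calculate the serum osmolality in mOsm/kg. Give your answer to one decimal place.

324.0 mOsm/kg

Calculated osmolality = 2·Na + glucose/18 + urea
= 2·136 + 743/18 + 10.7
= 272 + 41.28 + 10.70
= 323.98 mOsm/kg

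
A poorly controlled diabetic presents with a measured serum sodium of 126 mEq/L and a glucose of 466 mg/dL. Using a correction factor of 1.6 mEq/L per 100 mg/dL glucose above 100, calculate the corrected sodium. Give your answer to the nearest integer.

Corrected Na = measured Na + 1.6 · (glucose − 100)/100
= 126 + 1.6 · (466 − 100)/100
= 126 + 5.9
= 131.9 mEq/L

132 mEq/L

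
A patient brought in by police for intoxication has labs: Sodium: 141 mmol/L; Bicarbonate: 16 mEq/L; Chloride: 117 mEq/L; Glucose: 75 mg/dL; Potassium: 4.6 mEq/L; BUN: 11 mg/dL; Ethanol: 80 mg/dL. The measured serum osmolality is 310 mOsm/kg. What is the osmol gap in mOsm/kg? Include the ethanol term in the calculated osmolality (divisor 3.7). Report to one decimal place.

Calculated osmolality = 2·Na + glucose/18 + BUN/2.8 + ethanol/3.7
= 2·141 + 75/18 + 11/2.8 + 80/3.7
= 282 + 4.17 + 3.93 + 21.62
= 311.72 mOsm/kg ≈ 311.7 mOsm/kg
Osmolar gap = measured − calculated = 310 − 311.7 = -1.7 mOsm/kg

-1.7 mOsm/kg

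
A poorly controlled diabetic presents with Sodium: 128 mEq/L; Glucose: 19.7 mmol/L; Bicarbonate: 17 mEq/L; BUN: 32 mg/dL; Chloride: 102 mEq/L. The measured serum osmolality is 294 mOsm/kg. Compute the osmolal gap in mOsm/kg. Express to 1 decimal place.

6.9 mOsm/kg

Calculated osmolality = 2·Na + glucose + BUN/2.8
= 2·128 + 19.7 + 32/2.8
= 256 + 19.70 + 11.43
= 287.13 mOsm/kg ≈ 287.1 mOsm/kg
Osmolar gap = measured − calculated = 294 − 287.1 = 6.9 mOsm/kg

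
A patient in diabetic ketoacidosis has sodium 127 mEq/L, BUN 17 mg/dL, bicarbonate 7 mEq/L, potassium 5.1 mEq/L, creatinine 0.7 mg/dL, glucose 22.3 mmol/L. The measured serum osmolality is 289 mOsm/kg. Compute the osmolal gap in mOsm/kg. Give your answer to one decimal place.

6.6 mOsm/kg

Calculated osmolality = 2·Na + glucose + BUN/2.8
= 2·127 + 22.3 + 17/2.8
= 254 + 22.30 + 6.07
= 282.37 mOsm/kg ≈ 282.4 mOsm/kg
Osmolar gap = measured − calculated = 289 − 282.4 = 6.6 mOsm/kg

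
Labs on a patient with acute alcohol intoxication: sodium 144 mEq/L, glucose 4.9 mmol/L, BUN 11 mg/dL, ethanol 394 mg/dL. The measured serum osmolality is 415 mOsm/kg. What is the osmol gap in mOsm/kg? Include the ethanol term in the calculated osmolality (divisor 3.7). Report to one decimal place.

Calculated osmolality = 2·Na + glucose + BUN/2.8 + ethanol/3.7
= 2·144 + 4.9 + 11/2.8 + 394/3.7
= 288 + 4.90 + 3.93 + 106.49
= 403.32 mOsm/kg ≈ 403.3 mOsm/kg
Osmolar gap = measured − calculated = 415 − 403.3 = 11.7 mOsm/kg

11.7 mOsm/kg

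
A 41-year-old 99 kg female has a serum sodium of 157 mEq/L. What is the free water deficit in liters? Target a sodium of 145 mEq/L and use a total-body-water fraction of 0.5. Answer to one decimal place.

TBW = 0.5 · 99 = 49.5 L
Free water deficit = TBW · (Na/145 − 1)
= 49.5 · (157/145 − 1)
= 49.5 · 0.0828
= 4.1 L

4.1 L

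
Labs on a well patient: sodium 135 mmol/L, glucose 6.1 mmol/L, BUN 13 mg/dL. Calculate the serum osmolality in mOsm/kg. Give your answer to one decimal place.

Calculated osmolality = 2·Na + glucose + BUN/2.8
= 2·135 + 6.1 + 13/2.8
= 270 + 6.10 + 4.64
= 280.74 mOsm/kg

280.7 mOsm/kg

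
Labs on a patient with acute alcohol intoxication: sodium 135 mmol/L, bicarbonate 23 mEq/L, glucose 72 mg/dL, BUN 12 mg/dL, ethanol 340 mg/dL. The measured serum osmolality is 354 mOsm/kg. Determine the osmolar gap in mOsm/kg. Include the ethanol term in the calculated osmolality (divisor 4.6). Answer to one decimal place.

1.8 mOsm/kg

Calculated osmolality = 2·Na + glucose/18 + BUN/2.8 + ethanol/4.6
= 2·135 + 72/18 + 12/2.8 + 340/4.6
= 270 + 4 + 4.29 + 73.91
= 352.2 mOsm/kg ≈ 352.2 mOsm/kg
Osmolar gap = measured − calculated = 354 − 352.2 = 1.8 mOsm/kg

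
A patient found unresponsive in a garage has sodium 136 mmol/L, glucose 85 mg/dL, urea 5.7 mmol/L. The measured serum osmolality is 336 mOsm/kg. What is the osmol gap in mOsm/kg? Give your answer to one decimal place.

Calculated osmolality = 2·Na + glucose/18 + urea
= 2·136 + 85/18 + 5.7
= 272 + 4.72 + 5.70
= 282.42 mOsm/kg ≈ 282.4 mOsm/kg
Osmolar gap = measured − calculated = 336 − 282.4 = 53.6 mOsm/kg

53.6 mOsm/kg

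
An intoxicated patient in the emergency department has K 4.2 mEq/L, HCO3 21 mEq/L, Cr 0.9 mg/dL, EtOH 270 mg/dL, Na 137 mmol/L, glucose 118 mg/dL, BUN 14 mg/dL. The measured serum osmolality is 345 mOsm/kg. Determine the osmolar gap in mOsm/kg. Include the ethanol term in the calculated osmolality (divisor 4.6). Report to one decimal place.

0.7 mOsm/kg

Calculated osmolality = 2·Na + glucose/18 + BUN/2.8 + ethanol/4.6
= 2·137 + 118/18 + 14/2.8 + 270/4.6
= 274 + 6.56 + 5 + 58.70
= 344.26 mOsm/kg ≈ 344.3 mOsm/kg
Osmolar gap = measured − calculated = 345 − 344.3 = 0.7 mOsm/kg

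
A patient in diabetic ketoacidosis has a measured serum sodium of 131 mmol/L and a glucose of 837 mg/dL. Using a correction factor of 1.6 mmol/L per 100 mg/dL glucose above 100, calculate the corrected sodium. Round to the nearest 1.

Corrected Na = measured Na + 1.6 · (glucose − 100)/100
= 131 + 1.6 · (837 − 100)/100
= 131 + 11.8
= 142.8 mmol/L

143 mmol/L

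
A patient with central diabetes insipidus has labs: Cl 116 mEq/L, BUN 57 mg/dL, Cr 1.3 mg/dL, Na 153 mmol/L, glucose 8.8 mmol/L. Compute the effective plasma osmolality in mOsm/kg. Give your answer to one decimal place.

Effective osmolality excludes urea (freely permeant across cell membranes):
2·Na + glucose
= 2·153 + 8.8
= 306 + 8.8
= 314.8 mOsm/kg

314.8 mOsm/kg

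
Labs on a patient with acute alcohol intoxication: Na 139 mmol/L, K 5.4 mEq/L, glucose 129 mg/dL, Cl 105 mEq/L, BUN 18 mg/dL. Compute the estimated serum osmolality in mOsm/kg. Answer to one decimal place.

291.6 mOsm/kg

Calculated osmolality = 2·Na + glucose/18 + BUN/2.8
= 2·139 + 129/18 + 18/2.8
= 278 + 7.17 + 6.43
= 291.6 mOsm/kg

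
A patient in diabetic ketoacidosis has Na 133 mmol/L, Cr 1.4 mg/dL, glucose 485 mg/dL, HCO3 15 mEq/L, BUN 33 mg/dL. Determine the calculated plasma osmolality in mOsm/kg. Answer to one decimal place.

Calculated osmolality = 2·Na + glucose/18 + BUN/2.8
= 2·133 + 485/18 + 33/2.8
= 266 + 26.94 + 11.79
= 304.73 mOsm/kg

304.7 mOsm/kg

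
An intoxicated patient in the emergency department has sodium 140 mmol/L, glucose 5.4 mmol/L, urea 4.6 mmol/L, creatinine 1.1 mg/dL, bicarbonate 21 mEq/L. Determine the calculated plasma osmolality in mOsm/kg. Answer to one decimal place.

290.0 mOsm/kg

Calculated osmolality = 2·Na + glucose + urea
= 2·140 + 5.4 + 4.6
= 280 + 5.40 + 4.60
= 290 mOsm/kg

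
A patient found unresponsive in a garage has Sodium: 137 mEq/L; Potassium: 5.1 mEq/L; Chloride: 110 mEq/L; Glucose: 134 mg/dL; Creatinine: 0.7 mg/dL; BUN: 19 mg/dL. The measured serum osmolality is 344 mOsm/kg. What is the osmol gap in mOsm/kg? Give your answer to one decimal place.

Calculated osmolality = 2·Na + glucose/18 + BUN/2.8
= 2·137 + 134/18 + 19/2.8
= 274 + 7.44 + 6.79
= 288.23 mOsm/kg ≈ 288.2 mOsm/kg
Osmolar gap = measured − calculated = 344 − 288.2 = 55.8 mOsm/kg

55.8 mOsm/kg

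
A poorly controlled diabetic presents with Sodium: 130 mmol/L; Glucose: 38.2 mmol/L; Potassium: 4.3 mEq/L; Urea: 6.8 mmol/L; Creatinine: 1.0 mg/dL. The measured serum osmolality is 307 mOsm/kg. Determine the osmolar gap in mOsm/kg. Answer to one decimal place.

Calculated osmolality = 2·Na + glucose + urea
= 2·130 + 38.2 + 6.8
= 260 + 38.20 + 6.80
= 305 mOsm/kg ≈ 305.0 mOsm/kg
Osmolar gap = measured − calculated = 307 − 305.0 = 2.0 mOsm/kg

2.0 mOsm/kg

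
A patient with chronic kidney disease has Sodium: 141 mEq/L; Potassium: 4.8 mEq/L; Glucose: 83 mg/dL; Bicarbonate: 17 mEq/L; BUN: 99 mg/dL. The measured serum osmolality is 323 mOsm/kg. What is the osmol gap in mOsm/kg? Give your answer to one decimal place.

1.0 mOsm/kg

Calculated osmolality = 2·Na + glucose/18 + BUN/2.8
= 2·141 + 83/18 + 99/2.8
= 282 + 4.61 + 35.36
= 321.97 mOsm/kg ≈ 322.0 mOsm/kg
Osmolar gap = measured − calculated = 323 − 322.0 = 1.0 mOsm/kg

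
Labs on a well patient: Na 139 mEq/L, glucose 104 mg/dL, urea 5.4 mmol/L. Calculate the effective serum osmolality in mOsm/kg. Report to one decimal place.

Effective osmolality excludes urea (freely permeant across cell membranes):
2·Na + glucose/18
= 2·139 + 104/18
= 278 + 5.78
= 283.78 mOsm/kg

283.8 mOsm/kg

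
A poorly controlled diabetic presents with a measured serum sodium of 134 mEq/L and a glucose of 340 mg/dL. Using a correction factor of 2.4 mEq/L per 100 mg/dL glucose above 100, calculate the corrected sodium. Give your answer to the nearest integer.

140 mEq/L

Corrected Na = measured Na + 2.4 · (glucose − 100)/100
= 134 + 2.4 · (340 − 100)/100
= 134 + 5.8
= 139.8 mEq/L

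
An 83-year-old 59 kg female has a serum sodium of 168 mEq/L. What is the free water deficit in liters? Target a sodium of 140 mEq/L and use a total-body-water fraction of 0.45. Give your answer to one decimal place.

TBW = 0.45 · 59 = 26.55 L
Free water deficit = TBW · (Na/140 − 1)
= 26.55 · (168/140 − 1)
= 26.55 · 0.2
= 5.31 L

5.3 L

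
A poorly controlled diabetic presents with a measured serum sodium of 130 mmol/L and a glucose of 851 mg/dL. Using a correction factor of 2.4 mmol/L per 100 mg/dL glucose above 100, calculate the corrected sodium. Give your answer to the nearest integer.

Corrected Na = measured Na + 2.4 · (glucose − 100)/100
= 130 + 2.4 · (851 − 100)/100
= 130 + 18
= 148 mmol/L

148 mmol/L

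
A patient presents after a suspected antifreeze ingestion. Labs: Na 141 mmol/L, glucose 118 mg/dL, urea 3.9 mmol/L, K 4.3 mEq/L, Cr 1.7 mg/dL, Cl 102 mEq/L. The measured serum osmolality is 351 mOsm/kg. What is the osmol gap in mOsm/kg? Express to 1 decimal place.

58.5 mOsm/kg

Calculated osmolality = 2·Na + glucose/18 + urea
= 2·141 + 118/18 + 3.9
= 282 + 6.56 + 3.90
= 292.46 mOsm/kg ≈ 292.5 mOsm/kg
Osmolar gap = measured − calculated = 351 − 292.5 = 58.5 mOsm/kg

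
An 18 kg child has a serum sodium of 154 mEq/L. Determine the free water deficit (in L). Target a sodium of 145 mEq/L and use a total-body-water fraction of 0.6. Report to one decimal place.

TBW = 0.6 · 18 = 10.8 L
Free water deficit = TBW · (Na/145 − 1)
= 10.8 · (154/145 − 1)
= 10.8 · 0.0621
= 0.67 L

0.7 L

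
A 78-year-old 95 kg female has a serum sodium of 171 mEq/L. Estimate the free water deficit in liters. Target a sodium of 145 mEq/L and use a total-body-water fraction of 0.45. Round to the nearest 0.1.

7.7 L

TBW = 0.45 · 95 = 42.75 L
Free water deficit = TBW · (Na/145 − 1)
= 42.75 · (171/145 − 1)
= 42.75 · 0.1793
= 7.67 L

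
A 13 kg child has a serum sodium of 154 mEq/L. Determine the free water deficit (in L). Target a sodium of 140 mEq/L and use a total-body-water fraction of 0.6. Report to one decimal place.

0.8 L

TBW = 0.6 · 13 = 7.8 L
Free water deficit = TBW · (Na/140 − 1)
= 7.8 · (154/140 − 1)
= 7.8 · 0.1
= 0.78 L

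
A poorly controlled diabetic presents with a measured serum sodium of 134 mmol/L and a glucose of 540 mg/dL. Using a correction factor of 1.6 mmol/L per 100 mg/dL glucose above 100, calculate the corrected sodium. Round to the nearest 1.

141 mmol/L

Corrected Na = measured Na + 1.6 · (glucose − 100)/100
= 134 + 1.6 · (540 − 100)/100
= 134 + 7
= 141 mmol/L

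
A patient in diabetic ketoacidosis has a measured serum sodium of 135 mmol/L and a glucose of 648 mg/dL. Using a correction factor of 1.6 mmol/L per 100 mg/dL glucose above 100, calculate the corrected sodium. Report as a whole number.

144 mmol/L

Corrected Na = measured Na + 1.6 · (glucose − 100)/100
= 135 + 1.6 · (648 − 100)/100
= 135 + 8.8
= 143.8 mmol/L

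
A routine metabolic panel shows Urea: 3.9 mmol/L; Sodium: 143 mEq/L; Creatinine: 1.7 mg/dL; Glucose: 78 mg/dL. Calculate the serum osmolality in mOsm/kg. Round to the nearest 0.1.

294.2 mOsm/kg

Calculated osmolality = 2·Na + glucose/18 + urea
= 2·143 + 78/18 + 3.9
= 286 + 4.33 + 3.90
= 294.23 mOsm/kg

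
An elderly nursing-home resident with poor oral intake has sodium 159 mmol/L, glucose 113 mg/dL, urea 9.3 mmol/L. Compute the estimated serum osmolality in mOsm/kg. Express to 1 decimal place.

333.6 mOsm/kg

Calculated osmolality = 2·Na + glucose/18 + urea
= 2·159 + 113/18 + 9.3
= 318 + 6.28 + 9.30
= 333.58 mOsm/kg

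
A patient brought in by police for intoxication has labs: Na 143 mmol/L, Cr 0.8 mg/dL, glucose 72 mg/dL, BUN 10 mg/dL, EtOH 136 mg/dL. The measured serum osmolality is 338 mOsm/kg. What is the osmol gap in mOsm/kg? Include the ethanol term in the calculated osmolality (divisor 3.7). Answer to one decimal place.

7.7 mOsm/kg

Calculated osmolality = 2·Na + glucose/18 + BUN/2.8 + ethanol/3.7
= 2·143 + 72/18 + 10/2.8 + 136/3.7
= 286 + 4 + 3.57 + 36.76
= 330.33 mOsm/kg ≈ 330.3 mOsm/kg
Osmolar gap = measured − calculated = 338 − 330.3 = 7.7 mOsm/kg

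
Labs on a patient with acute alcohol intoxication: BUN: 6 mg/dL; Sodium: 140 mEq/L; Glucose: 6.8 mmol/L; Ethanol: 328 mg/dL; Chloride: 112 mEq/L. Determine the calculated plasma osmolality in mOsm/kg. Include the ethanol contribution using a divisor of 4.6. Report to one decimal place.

Calculated osmolality = 2·Na + glucose + BUN/2.8 + ethanol/4.6
= 2·140 + 6.8 + 6/2.8 + 328/4.6
= 280 + 6.80 + 2.14 + 71.30
= 360.24 mOsm/kg

360.2 mOsm/kg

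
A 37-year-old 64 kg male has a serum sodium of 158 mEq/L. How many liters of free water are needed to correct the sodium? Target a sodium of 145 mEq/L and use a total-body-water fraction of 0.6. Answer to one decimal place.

TBW = 0.6 · 64 = 38.4 L
Free water deficit = TBW · (Na/145 − 1)
= 38.4 · (158/145 − 1)
= 38.4 · 0.0897
= 3.44 L

3.4 L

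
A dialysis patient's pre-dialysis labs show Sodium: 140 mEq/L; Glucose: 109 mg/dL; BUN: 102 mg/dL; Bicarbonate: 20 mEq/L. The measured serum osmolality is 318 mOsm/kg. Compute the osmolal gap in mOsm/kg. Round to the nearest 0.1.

Calculated osmolality = 2·Na + glucose/18 + BUN/2.8
= 2·140 + 109/18 + 102/2.8
= 280 + 6.06 + 36.43
= 322.49 mOsm/kg ≈ 322.5 mOsm/kg
Osmolar gap = measured − calculated = 318 − 322.5 = -4.5 mOsm/kg

-4.5 mOsm/kg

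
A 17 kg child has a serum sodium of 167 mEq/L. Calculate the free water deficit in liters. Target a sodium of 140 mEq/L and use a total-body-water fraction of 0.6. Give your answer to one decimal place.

2.0 L

TBW = 0.6 · 17 = 10.2 L
Free water deficit = TBW · (Na/140 − 1)
= 10.2 · (167/140 − 1)
= 10.2 · 0.1929
= 1.97 L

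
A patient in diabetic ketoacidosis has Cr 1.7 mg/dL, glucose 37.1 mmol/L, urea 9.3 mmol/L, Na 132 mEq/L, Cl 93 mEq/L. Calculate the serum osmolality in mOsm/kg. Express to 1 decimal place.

310.4 mOsm/kg

Calculated osmolality = 2·Na + glucose + urea
= 2·132 + 37.1 + 9.3
= 264 + 37.10 + 9.30
= 310.4 mOsm/kg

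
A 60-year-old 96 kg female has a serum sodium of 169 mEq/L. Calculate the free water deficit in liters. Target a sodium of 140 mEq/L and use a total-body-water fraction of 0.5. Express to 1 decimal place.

TBW = 0.5 · 96 = 48 L
Free water deficit = TBW · (Na/140 − 1)
= 48 · (169/140 − 1)
= 48 · 0.2071
= 9.94 L

9.9 L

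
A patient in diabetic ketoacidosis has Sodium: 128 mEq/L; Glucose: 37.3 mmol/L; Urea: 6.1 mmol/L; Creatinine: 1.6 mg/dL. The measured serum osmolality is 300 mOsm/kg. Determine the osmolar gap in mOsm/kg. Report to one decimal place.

Calculated osmolality = 2·Na + glucose + urea
= 2·128 + 37.3 + 6.1
= 256 + 37.30 + 6.10
= 299.4 mOsm/kg ≈ 299.4 mOsm/kg
Osmolar gap = measured − calculated = 300 − 299.4 = 0.6 mOsm/kg

0.6 mOsm/kg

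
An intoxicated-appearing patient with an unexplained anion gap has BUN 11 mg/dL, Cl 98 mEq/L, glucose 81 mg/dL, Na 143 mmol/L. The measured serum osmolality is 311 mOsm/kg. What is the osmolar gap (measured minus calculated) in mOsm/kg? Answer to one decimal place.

16.6 mOsm/kg

Calculated osmolality = 2·Na + glucose/18 + BUN/2.8
= 2·143 + 81/18 + 11/2.8
= 286 + 4.50 + 3.93
= 294.43 mOsm/kg ≈ 294.4 mOsm/kg
Osmolar gap = measured − calculated = 311 − 294.4 = 16.6 mOsm/kg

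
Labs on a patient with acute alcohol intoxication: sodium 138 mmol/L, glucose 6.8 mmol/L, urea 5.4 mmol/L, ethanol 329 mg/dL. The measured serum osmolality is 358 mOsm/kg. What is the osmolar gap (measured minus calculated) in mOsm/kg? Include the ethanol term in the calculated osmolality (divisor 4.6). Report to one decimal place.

Calculated osmolality = 2·Na + glucose + urea + ethanol/4.6
= 2·138 + 6.8 + 5.4 + 329/4.6
= 276 + 6.80 + 5.40 + 71.52
= 359.72 mOsm/kg ≈ 359.7 mOsm/kg
Osmolar gap = measured − calculated = 358 − 359.7 = -1.7 mOsm/kg

-1.7 mOsm/kg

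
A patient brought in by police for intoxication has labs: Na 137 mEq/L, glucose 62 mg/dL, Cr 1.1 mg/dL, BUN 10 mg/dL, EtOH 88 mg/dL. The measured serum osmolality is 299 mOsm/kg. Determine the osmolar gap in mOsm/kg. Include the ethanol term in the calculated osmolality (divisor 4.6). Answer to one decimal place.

-1.1 mOsm/kg

Calculated osmolality = 2·Na + glucose/18 + BUN/2.8 + ethanol/4.6
= 2·137 + 62/18 + 10/2.8 + 88/4.6
= 274 + 3.44 + 3.57 + 19.13
= 300.14 mOsm/kg ≈ 300.1 mOsm/kg
Osmolar gap = measured − calculated = 299 − 300.1 = -1.1 mOsm/kg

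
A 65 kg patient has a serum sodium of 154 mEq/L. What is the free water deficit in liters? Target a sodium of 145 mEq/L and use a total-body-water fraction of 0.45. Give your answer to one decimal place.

1.8 L

TBW = 0.45 · 65 = 29.25 L
Free water deficit = TBW · (Na/145 − 1)
= 29.25 · (154/145 − 1)
= 29.25 · 0.0621
= 1.82 L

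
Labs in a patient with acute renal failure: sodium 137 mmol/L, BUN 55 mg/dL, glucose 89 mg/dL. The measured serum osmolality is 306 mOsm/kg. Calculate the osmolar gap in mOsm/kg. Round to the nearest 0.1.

Calculated osmolality = 2·Na + glucose/18 + BUN/2.8
= 2·137 + 89/18 + 55/2.8
= 274 + 4.94 + 19.64
= 298.58 mOsm/kg ≈ 298.6 mOsm/kg
Osmolar gap = measured − calculated = 306 − 298.6 = 7.4 mOsm/kg

7.4 mOsm/kg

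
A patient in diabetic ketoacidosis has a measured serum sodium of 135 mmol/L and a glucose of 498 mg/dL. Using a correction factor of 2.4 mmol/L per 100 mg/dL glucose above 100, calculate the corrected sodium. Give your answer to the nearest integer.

145 mmol/L

Corrected Na = measured Na + 2.4 · (glucose − 100)/100
= 135 + 2.4 · (498 − 100)/100
= 135 + 9.6
= 144.6 mmol/L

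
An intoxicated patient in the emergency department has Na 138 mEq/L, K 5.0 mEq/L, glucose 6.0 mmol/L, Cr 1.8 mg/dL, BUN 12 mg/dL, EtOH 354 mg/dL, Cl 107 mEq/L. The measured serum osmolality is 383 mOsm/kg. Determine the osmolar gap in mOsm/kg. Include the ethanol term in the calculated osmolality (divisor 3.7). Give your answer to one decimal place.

Calculated osmolality = 2·Na + glucose + BUN/2.8 + ethanol/3.7
= 2·138 + 6 + 12/2.8 + 354/3.7
= 276 + 6 + 4.29 + 95.68
= 381.97 mOsm/kg ≈ 382.0 mOsm/kg
Osmolar gap = measured − calculated = 383 − 382.0 = 1.0 mOsm/kg

1.0 mOsm/kg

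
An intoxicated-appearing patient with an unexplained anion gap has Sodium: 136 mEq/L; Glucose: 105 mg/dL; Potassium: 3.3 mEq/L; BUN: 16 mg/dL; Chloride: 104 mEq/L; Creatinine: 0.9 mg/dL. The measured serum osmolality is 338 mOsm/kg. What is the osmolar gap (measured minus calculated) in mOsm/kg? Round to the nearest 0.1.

Calculated osmolality = 2·Na + glucose/18 + BUN/2.8
= 2·136 + 105/18 + 16/2.8
= 272 + 5.83 + 5.71
= 283.54 mOsm/kg ≈ 283.5 mOsm/kg
Osmolar gap = measured − calculated = 338 − 283.5 = 54.5 mOsm/kg

54.5 mOsm/kg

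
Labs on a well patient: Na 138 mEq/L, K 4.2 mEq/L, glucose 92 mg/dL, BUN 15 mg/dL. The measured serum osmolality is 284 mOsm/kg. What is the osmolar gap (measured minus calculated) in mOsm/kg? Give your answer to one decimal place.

Calculated osmolality = 2·Na + glucose/18 + BUN/2.8
= 2·138 + 92/18 + 15/2.8
= 276 + 5.11 + 5.36
= 286.47 mOsm/kg ≈ 286.5 mOsm/kg
Osmolar gap = measured − calculated = 284 − 286.5 = -2.5 mOsm/kg

-2.5 mOsm/kg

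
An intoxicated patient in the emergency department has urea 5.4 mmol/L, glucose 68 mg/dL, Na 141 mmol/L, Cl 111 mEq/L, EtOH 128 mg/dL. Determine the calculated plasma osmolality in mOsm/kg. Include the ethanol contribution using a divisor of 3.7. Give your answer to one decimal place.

Calculated osmolality = 2·Na + glucose/18 + urea + ethanol/3.7
= 2·141 + 68/18 + 5.4 + 128/3.7
= 282 + 3.78 + 5.40 + 34.59
= 325.77 mOsm/kg

325.8 mOsm/kg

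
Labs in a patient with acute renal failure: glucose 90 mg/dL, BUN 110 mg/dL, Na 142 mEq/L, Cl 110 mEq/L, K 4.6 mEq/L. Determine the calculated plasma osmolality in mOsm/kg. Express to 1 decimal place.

328.3 mOsm/kg

Calculated osmolality = 2·Na + glucose/18 + BUN/2.8
= 2·142 + 90/18 + 110/2.8
= 284 + 5 + 39.29
= 328.29 mOsm/kg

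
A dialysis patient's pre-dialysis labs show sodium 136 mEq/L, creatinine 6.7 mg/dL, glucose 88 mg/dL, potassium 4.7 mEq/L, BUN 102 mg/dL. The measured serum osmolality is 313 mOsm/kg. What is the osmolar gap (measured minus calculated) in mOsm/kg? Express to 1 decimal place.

Calculated osmolality = 2·Na + glucose/18 + BUN/2.8
= 2·136 + 88/18 + 102/2.8
= 272 + 4.89 + 36.43
= 313.32 mOsm/kg ≈ 313.3 mOsm/kg
Osmolar gap = measured − calculated = 313 − 313.3 = -0.3 mOsm/kg

-0.3 mOsm/kg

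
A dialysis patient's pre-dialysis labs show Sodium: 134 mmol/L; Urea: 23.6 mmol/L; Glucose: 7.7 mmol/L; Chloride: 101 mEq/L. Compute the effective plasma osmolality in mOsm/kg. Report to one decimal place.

Effective osmolality excludes urea (freely permeant across cell membranes):
2·Na + glucose
= 2·134 + 7.7
= 268 + 7.7
= 275.7 mOsm/kg

275.7 mOsm/kg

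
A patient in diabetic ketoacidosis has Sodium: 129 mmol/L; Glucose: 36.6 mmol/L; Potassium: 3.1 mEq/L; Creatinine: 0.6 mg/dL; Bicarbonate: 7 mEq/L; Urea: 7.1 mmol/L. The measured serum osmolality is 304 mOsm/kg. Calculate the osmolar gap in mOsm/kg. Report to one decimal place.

2.3 mOsm/kg

Calculated osmolality = 2·Na + glucose + urea
= 2·129 + 36.6 + 7.1
= 258 + 36.60 + 7.10
= 301.7 mOsm/kg ≈ 301.7 mOsm/kg
Osmolar gap = measured − calculated = 304 − 301.7 = 2.3 mOsm/kg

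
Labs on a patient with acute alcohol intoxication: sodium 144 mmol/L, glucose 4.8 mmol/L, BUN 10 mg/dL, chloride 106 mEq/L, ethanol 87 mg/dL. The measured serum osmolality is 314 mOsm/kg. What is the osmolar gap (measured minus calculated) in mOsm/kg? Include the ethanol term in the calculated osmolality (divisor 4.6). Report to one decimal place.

Calculated osmolality = 2·Na + glucose + BUN/2.8 + ethanol/4.6
= 2·144 + 4.8 + 10/2.8 + 87/4.6
= 288 + 4.80 + 3.57 + 18.91
= 315.28 mOsm/kg ≈ 315.3 mOsm/kg
Osmolar gap = measured − calculated = 314 − 315.3 = -1.3 mOsm/kg

-1.3 mOsm/kg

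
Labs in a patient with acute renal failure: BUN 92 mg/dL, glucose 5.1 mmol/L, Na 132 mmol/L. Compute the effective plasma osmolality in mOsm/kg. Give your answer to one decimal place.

269.1 mOsm/kg

Effective osmolality excludes urea (freely permeant across cell membranes):
2·Na + glucose
= 2·132 + 5.1
= 264 + 5.1
= 269.1 mOsm/kg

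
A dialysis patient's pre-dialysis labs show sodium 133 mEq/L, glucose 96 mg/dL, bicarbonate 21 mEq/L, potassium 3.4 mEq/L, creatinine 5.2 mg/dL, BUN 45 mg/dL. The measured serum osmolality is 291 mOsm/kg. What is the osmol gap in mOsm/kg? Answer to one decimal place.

3.6 mOsm/kg

Calculated osmolality = 2·Na + glucose/18 + BUN/2.8
= 2·133 + 96/18 + 45/2.8
= 266 + 5.33 + 16.07
= 287.4 mOsm/kg ≈ 287.4 mOsm/kg
Osmolar gap = measured − calculated = 291 − 287.4 = 3.6 mOsm/kg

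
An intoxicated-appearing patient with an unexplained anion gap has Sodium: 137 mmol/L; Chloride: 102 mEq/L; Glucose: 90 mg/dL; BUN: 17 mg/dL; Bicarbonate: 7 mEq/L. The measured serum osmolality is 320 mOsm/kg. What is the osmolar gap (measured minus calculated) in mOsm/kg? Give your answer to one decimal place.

34.9 mOsm/kg

Calculated osmolality = 2·Na + glucose/18 + BUN/2.8
= 2·137 + 90/18 + 17/2.8
= 274 + 5 + 6.07
= 285.07 mOsm/kg ≈ 285.1 mOsm/kg
Osmolar gap = measured − calculated = 320 − 285.1 = 34.9 mOsm/kg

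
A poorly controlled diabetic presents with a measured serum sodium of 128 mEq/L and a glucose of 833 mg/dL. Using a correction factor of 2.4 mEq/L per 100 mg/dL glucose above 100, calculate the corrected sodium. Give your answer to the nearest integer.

Corrected Na = measured Na + 2.4 · (glucose − 100)/100
= 128 + 2.4 · (833 − 100)/100
= 128 + 17.6
= 145.6 mEq/L

146 mEq/L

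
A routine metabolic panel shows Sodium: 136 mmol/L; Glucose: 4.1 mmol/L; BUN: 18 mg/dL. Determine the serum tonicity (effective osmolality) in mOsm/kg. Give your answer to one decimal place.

276.1 mOsm/kg

Effective osmolality excludes urea (freely permeant across cell membranes):
2·Na + glucose
= 2·136 + 4.1
= 272 + 4.1
= 276.1 mOsm/kg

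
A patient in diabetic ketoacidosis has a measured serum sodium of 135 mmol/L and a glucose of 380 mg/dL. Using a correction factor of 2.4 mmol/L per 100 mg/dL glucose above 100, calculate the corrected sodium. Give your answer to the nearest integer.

142 mmol/L

Corrected Na = measured Na + 2.4 · (glucose − 100)/100
= 135 + 2.4 · (380 − 100)/100
= 135 + 6.7
= 141.7 mmol/L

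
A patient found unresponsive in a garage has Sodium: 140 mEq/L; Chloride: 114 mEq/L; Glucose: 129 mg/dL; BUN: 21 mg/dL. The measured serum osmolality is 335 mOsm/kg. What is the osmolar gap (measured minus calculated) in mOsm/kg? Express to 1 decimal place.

40.3 mOsm/kg

Calculated osmolality = 2·Na + glucose/18 + BUN/2.8
= 2·140 + 129/18 + 21/2.8
= 280 + 7.17 + 7.50
= 294.67 mOsm/kg ≈ 294.7 mOsm/kg
Osmolar gap = measured − calculated = 335 − 294.7 = 40.3 mOsm/kg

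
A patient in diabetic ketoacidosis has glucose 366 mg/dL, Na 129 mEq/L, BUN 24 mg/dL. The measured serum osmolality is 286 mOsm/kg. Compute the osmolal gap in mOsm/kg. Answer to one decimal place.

-0.9 mOsm/kg

Calculated osmolality = 2·Na + glucose/18 + BUN/2.8
= 2·129 + 366/18 + 24/2.8
= 258 + 20.33 + 8.57
= 286.9 mOsm/kg ≈ 286.9 mOsm/kg
Osmolar gap = measured − calculated = 286 − 286.9 = -0.9 mOsm/kg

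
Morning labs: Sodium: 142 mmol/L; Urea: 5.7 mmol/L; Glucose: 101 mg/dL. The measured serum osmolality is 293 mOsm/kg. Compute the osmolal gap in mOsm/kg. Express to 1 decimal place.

Calculated osmolality = 2·Na + glucose/18 + urea
= 2·142 + 101/18 + 5.7
= 284 + 5.61 + 5.70
= 295.31 mOsm/kg ≈ 295.3 mOsm/kg
Osmolar gap = measured − calculated = 293 − 295.3 = -2.3 mOsm/kg

-2.3 mOsm/kg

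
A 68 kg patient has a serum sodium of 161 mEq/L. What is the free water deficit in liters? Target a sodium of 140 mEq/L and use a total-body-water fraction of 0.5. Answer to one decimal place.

5.1 L

TBW = 0.5 · 68 = 34 L
Free water deficit = TBW · (Na/140 − 1)
= 34 · (161/140 − 1)
= 34 · 0.15
= 5.1 L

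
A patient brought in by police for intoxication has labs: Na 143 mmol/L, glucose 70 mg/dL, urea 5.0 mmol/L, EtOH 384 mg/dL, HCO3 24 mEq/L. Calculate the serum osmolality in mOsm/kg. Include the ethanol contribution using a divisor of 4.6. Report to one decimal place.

Calculated osmolality = 2·Na + glucose/18 + urea + ethanol/4.6
= 2·143 + 70/18 + 5 + 384/4.6
= 286 + 3.89 + 5 + 83.48
= 378.37 mOsm/kg

378.4 mOsm/kg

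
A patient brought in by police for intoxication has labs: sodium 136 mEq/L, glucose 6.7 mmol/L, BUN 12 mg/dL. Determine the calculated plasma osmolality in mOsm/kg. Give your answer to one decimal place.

283.0 mOsm/kg

Calculated osmolality = 2·Na + glucose + BUN/2.8
= 2·136 + 6.7 + 12/2.8
= 272 + 6.70 + 4.29
= 282.99 mOsm/kg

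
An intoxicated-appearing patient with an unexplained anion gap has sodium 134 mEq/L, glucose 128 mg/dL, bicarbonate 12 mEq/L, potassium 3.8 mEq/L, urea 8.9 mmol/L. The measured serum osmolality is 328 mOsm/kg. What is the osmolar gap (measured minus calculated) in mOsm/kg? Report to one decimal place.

44.0 mOsm/kg

Calculated osmolality = 2·Na + glucose/18 + urea
= 2·134 + 128/18 + 8.9
= 268 + 7.11 + 8.90
= 284.01 mOsm/kg ≈ 284.0 mOsm/kg
Osmolar gap = measured − calculated = 328 − 284.0 = 44.0 mOsm/kg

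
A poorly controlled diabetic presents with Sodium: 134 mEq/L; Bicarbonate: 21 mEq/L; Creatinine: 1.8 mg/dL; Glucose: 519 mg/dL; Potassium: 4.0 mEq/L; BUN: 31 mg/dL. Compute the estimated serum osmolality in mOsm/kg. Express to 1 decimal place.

Calculated osmolality = 2·Na + glucose/18 + BUN/2.8
= 2·134 + 519/18 + 31/2.8
= 268 + 28.83 + 11.07
= 307.9 mOsm/kg

307.9 mOsm/kg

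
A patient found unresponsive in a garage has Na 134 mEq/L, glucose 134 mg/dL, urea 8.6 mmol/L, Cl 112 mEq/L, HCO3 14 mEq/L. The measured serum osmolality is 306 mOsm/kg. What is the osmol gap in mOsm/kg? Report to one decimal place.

22.0 mOsm/kg

Calculated osmolality = 2·Na + glucose/18 + urea
= 2·134 + 134/18 + 8.6
= 268 + 7.44 + 8.60
= 284.04 mOsm/kg ≈ 284.0 mOsm/kg
Osmolar gap = measured − calculated = 306 − 284.0 = 22.0 mOsm/kg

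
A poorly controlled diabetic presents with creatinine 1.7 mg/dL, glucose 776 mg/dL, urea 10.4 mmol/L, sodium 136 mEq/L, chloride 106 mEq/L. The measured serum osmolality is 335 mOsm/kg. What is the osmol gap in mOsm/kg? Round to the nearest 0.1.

9.5 mOsm/kg

Calculated osmolality = 2·Na + glucose/18 + urea
= 2·136 + 776/18 + 10.4
= 272 + 43.11 + 10.40
= 325.51 mOsm/kg ≈ 325.5 mOsm/kg
Osmolar gap = measured − calculated = 335 − 325.5 = 9.5 mOsm/kg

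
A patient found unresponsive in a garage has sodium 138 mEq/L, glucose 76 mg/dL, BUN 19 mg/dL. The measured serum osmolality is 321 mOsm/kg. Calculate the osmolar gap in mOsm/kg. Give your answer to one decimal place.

34.0 mOsm/kg

Calculated osmolality = 2·Na + glucose/18 + BUN/2.8
= 2·138 + 76/18 + 19/2.8
= 276 + 4.22 + 6.79
= 287.01 mOsm/kg ≈ 287.0 mOsm/kg
Osmolar gap = measured − calculated = 321 − 287.0 = 34.0 mOsm/kg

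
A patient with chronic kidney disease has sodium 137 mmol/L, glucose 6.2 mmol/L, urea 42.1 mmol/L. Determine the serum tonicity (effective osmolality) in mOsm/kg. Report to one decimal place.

Effective osmolality excludes urea (freely permeant across cell membranes):
2·Na + glucose
= 2·137 + 6.2
= 274 + 6.2
= 280.2 mOsm/kg

280.2 mOsm/kg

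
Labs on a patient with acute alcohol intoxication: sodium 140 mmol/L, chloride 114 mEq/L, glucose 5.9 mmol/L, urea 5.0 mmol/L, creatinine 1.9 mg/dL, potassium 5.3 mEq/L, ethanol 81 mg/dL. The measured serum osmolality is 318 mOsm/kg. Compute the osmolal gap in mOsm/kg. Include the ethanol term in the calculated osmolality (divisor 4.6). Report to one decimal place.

9.5 mOsm/kg

Calculated osmolality = 2·Na + glucose + urea + ethanol/4.6
= 2·140 + 5.9 + 5 + 81/4.6
= 280 + 5.90 + 5 + 17.61
= 308.51 mOsm/kg ≈ 308.5 mOsm/kg
Osmolar gap = measured − calculated = 318 − 308.5 = 9.5 mOsm/kg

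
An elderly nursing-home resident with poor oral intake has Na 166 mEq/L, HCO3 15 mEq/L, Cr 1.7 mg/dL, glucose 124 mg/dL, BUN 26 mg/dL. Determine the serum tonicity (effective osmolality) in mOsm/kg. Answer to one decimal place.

338.9 mOsm/kg

Effective osmolality excludes urea (freely permeant across cell membranes):
2·Na + glucose/18
= 2·166 + 124/18
= 332 + 6.89
= 338.89 mOsm/kg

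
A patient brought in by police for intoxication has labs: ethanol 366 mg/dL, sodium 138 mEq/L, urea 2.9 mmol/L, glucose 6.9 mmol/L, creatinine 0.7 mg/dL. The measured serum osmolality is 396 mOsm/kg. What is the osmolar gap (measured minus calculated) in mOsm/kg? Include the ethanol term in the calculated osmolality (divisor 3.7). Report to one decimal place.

11.3 mOsm/kg

Calculated osmolality = 2·Na + glucose + urea + ethanol/3.7
= 2·138 + 6.9 + 2.9 + 366/3.7
= 276 + 6.90 + 2.90 + 98.92
= 384.72 mOsm/kg ≈ 384.7 mOsm/kg
Osmolar gap = measured − calculated = 396 − 384.7 = 11.3 mOsm/kg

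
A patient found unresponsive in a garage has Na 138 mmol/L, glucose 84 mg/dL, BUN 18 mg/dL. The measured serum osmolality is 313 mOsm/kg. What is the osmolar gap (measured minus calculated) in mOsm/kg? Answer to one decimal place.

Calculated osmolality = 2·Na + glucose/18 + BUN/2.8
= 2·138 + 84/18 + 18/2.8
= 276 + 4.67 + 6.43
= 287.1 mOsm/kg ≈ 287.1 mOsm/kg
Osmolar gap = measured − calculated = 313 − 287.1 = 25.9 mOsm/kg

25.9 mOsm/kg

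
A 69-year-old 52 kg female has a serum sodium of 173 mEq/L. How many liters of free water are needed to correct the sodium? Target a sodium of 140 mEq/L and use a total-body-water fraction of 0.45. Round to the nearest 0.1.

TBW = 0.45 · 52 = 23.4 L
Free water deficit = TBW · (Na/140 − 1)
= 23.4 · (173/140 − 1)
= 23.4 · 0.2357
= 5.52 L

5.5 L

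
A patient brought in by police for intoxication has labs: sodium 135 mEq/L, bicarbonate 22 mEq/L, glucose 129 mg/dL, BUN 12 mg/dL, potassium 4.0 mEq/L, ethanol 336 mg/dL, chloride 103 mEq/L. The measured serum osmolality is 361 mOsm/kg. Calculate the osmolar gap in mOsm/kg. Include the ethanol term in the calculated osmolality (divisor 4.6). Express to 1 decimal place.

Calculated osmolality = 2·Na + glucose/18 + BUN/2.8 + ethanol/4.6
= 2·135 + 129/18 + 12/2.8 + 336/4.6
= 270 + 7.17 + 4.29 + 73.04
= 354.5 mOsm/kg ≈ 354.5 mOsm/kg
Osmolar gap = measured − calculated = 361 − 354.5 = 6.5 mOsm/kg

6.5 mOsm/kg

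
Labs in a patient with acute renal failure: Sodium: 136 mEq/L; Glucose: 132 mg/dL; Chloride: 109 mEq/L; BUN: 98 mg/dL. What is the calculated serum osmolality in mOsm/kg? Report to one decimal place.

314.3 mOsm/kg

Calculated osmolality = 2·Na + glucose/18 + BUN/2.8
= 2·136 + 132/18 + 98/2.8
= 272 + 7.33 + 35
= 314.33 mOsm/kg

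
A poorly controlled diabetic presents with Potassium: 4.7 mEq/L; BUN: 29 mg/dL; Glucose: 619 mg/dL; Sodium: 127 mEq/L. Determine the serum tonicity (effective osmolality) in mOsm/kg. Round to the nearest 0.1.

Effective osmolality excludes urea (freely permeant across cell membranes):
2·Na + glucose/18
= 2·127 + 619/18
= 254 + 34.39
= 288.39 mOsm/kg

288.4 mOsm/kg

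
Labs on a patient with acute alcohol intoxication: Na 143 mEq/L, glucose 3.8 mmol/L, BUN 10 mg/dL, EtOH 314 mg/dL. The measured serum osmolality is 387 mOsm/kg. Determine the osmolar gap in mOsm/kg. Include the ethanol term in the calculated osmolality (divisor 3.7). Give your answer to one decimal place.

8.8 mOsm/kg

Calculated osmolality = 2·Na + glucose + BUN/2.8 + ethanol/3.7
= 2·143 + 3.8 + 10/2.8 + 314/3.7
= 286 + 3.80 + 3.57 + 84.86
= 378.23 mOsm/kg ≈ 378.2 mOsm/kg
Osmolar gap = measured − calculated = 387 − 378.2 = 8.8 mOsm/kg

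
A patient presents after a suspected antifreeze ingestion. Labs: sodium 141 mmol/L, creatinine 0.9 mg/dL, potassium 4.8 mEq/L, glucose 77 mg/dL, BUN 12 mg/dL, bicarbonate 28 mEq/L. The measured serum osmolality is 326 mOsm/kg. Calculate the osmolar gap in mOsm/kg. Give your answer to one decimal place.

Calculated osmolality = 2·Na + glucose/18 + BUN/2.8
= 2·141 + 77/18 + 12/2.8
= 282 + 4.28 + 4.29
= 290.57 mOsm/kg ≈ 290.6 mOsm/kg
Osmolar gap = measured − calculated = 326 − 290.6 = 35.4 mOsm/kg

35.4 mOsm/kg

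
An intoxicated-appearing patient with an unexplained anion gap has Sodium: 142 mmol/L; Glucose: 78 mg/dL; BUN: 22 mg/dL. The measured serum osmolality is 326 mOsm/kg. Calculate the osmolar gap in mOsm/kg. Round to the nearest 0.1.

Calculated osmolality = 2·Na + glucose/18 + BUN/2.8
= 2·142 + 78/18 + 22/2.8
= 284 + 4.33 + 7.86
= 296.19 mOsm/kg ≈ 296.2 mOsm/kg
Osmolar gap = measured − calculated = 326 − 296.2 = 29.8 mOsm/kg

29.8 mOsm/kg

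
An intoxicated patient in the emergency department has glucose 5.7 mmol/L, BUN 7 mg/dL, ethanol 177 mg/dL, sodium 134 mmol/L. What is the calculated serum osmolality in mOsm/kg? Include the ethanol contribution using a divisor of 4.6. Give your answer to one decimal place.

314.7 mOsm/kg

Calculated osmolality = 2·Na + glucose + BUN/2.8 + ethanol/4.6
= 2·134 + 5.7 + 7/2.8 + 177/4.6
= 268 + 5.70 + 2.50 + 38.48
= 314.68 mOsm/kg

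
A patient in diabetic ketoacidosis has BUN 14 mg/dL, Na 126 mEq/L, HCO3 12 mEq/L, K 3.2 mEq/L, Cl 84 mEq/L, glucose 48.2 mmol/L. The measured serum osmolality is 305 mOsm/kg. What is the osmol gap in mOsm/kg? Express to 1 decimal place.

Calculated osmolality = 2·Na + glucose + BUN/2.8
= 2·126 + 48.2 + 14/2.8
= 252 + 48.20 + 5
= 305.2 mOsm/kg ≈ 305.2 mOsm/kg
Osmolar gap = measured − calculated = 305 − 305.2 = -0.2 mOsm/kg

-0.2 mOsm/kg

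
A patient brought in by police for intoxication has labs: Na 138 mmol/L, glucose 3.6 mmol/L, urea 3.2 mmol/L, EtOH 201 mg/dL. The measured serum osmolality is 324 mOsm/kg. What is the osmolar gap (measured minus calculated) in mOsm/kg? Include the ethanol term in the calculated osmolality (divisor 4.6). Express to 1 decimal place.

Calculated osmolality = 2·Na + glucose + urea + ethanol/4.6
= 2·138 + 3.6 + 3.2 + 201/4.6
= 276 + 3.60 + 3.20 + 43.70
= 326.5 mOsm/kg ≈ 326.5 mOsm/kg
Osmolar gap = measured − calculated = 324 − 326.5 = -2.5 mOsm/kg

-2.5 mOsm/kg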